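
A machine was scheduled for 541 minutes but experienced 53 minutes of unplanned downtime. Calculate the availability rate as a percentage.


Formula: Availability = (Planned Time - Downtime) / Planned Time * 100
Uptime = 541 - 53 = 488 min
Availability = 488 / 541 * 100 = 90.2%

90.2%


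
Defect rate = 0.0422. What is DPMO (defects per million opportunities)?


DPMO = defect_rate * 1000000 = 0.0422 * 1000000

42200


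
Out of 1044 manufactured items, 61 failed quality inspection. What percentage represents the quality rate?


Formula: Quality Rate = Good Pieces / Total Pieces * 100
Good pieces = 1044 - 61 = 983
QR = 983 / 1044 * 100 = 94.2%

94.2%


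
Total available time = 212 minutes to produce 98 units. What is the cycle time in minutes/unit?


Formula: CT = Available Time / Number of Units
CT = 212 min / 98 units
CT = 2.16 min/unit

2.16 min/unit


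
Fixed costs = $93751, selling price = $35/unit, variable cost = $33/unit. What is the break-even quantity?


Formula: BEQ = Fixed Costs / (Price - Variable Cost)
Contribution margin = $35 - $33 = $2/unit
BEQ = ceil($93751 / $2/unit) = ceil(46875.5) = 46876 units

46876 units


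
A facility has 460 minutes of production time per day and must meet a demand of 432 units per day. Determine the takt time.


Formula: Takt Time = Available Production Time / Customer Demand
Takt = 460 min/day / 432 units/day
Takt = 1.06 min/unit

1.06 min/unit


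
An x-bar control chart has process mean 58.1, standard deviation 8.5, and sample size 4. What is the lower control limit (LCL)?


LCL = 58.1 - 3 * 8.5 / sqrt(4)

45.35


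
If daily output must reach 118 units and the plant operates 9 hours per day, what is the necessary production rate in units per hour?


Formula: Production Rate = Daily Demand / Available Hours
Rate = 118 units/day / 9 hours/day
Rate = 13.1 units/hour

13.1 units/hour


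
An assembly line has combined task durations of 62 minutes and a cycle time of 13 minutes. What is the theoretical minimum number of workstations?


Formula: N_min = ceil(Sum of Task Times / Cycle Time)
N_min = ceil(62 min / 13 min) = ceil(4.7692)
N_min = 5 stations

5


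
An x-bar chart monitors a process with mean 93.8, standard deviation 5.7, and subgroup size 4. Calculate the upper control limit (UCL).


UCL = 93.8 + 3 * 5.7 / sqrt(4)

102.35


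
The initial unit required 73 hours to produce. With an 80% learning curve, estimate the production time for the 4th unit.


Formula: T_n = T_1 * (learning_rate)^(log2(n)) where learning_rate = rate/100
Doublings = log2(4) = 2
T_n = 73 * 0.8^2
T_n = 73 * 0.64 = 46.7 hours

46.7 hours


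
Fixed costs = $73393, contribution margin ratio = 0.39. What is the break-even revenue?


Formula: BER = Fixed Costs / Contribution Margin Ratio
BER = $73393 / 0.39
BER = $188187.18 (to the nearest cent)

$188187.18


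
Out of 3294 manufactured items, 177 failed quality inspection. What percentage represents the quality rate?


Formula: Quality Rate = Good Pieces / Total Pieces * 100
Good pieces = 3294 - 177 = 3117
QR = 3117 / 3294 * 100 = 94.6%

94.6%


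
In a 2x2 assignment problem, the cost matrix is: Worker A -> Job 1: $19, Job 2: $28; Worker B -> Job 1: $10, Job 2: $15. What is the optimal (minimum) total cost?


Option 1: A->1 + B->2 = $19 + $15 = $34
Option 2: A->2 + B->1 = $28 + $10 = $38
Min cost = min($34, $38) = $34

$34


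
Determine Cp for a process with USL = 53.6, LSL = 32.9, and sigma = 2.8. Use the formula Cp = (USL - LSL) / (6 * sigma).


Cp = (53.6 - 32.9) / (6 * 2.8)

1.23


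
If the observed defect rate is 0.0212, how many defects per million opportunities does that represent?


DPMO = defect_rate * 1000000 = 0.0212 * 1000000

21200


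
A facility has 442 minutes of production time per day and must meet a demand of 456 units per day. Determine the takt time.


Formula: Takt Time = Available Production Time / Customer Demand
Takt = 442 min/day / 456 units/day
Takt = 0.97 min/unit

0.97 min/unit


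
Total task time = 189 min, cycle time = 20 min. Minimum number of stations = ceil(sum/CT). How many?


Formula: N_min = ceil(Sum of Task Times / Cycle Time)
N_min = ceil(189 min / 20 min) = ceil(9.45)
N_min = 10 stations

10


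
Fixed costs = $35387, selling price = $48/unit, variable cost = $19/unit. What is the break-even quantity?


Formula: BEQ = Fixed Costs / (Price - Variable Cost)
Contribution margin = $48 - $19 = $29/unit
BEQ = ceil($35387 / $29/unit) = ceil(1220.24) = 1221 units

1221 units


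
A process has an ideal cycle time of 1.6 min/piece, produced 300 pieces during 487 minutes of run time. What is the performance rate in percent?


Formula: Performance = (Ideal CT * Total Count) / Run Time * 100
Ideal output time = 1.6 * 300 = 480.0 min
Performance = 480.0 / 487 * 100 = 98.6%

98.6%


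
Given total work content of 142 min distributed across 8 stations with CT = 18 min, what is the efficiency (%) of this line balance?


Formula: Efficiency = Sum of Task Times / (N_stations * CT) * 100
Total station capacity = 8 stations * 18 min = 144 min
Efficiency = 142 / 144 * 100 = 98.6%

98.6%


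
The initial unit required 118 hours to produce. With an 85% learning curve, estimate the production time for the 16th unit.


Formula: T_n = T_1 * (learning_rate)^(log2(n)) where learning_rate = rate/100
Doublings = log2(16) = 4
T_n = 118 * 0.85^4
T_n = 118 * 0.522 = 61.6 hours

61.6 hours


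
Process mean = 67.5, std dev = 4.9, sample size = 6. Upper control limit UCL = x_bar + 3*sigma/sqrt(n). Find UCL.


UCL = 67.5 + 3 * 4.9 / sqrt(6)

73.5


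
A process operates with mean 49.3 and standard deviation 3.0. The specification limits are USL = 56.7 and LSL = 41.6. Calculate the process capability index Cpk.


Cpu = (56.7 - 49.3) / (3 * 3.0) = 0.82
Cpl = (49.3 - 41.6) / (3 * 3.0) = 0.86
Cpk = min(0.82, 0.86) = 0.82

0.82


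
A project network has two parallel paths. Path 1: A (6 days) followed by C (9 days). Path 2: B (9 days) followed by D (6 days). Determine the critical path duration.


Path 1 = 6 + 9 = 15 days
Path 2 = 9 + 6 = 15 days
Duration = max(15, 15) = 15 days

15 days


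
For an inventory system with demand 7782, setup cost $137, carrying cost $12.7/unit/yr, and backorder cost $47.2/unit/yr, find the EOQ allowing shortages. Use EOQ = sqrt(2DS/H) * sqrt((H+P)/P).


Formula: EOQ* = sqrt(2DS/H) * sqrt((H+P)/P)
Base EOQ = sqrt(2*7782*137/12.7) = 409.75 units
Correction = sqrt((12.7+47.2)/47.2) = 1.12653
EOQ* = 409.75 * 1.12653 = 461.6 units

461.6 units


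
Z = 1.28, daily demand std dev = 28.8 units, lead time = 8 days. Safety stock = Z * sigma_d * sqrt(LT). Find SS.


Formula: SS = z * sigma_d * sqrt(LT)
sqrt(LT) = sqrt(8) = 2.8284
SS = 1.28 * 28.8 * 2.8284
SS = 104.3 units

104.3 units


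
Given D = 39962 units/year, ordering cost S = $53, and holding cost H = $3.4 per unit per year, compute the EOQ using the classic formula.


Formula: EOQ = sqrt(2 * D * S / H)
Numerator: 2 * 39962 * 53 = 4235972
2DS/H = 4235972 / 3.4 = 1245874.1
EOQ = sqrt(1245874.1) = 1116.2 units

1116.2 units


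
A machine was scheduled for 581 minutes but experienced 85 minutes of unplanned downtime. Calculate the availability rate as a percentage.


Formula: Availability = (Planned Time - Downtime) / Planned Time * 100
Uptime = 581 - 85 = 496 min
Availability = 496 / 581 * 100 = 85.4%

85.4%


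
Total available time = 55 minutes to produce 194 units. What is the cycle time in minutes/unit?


Formula: CT = Available Time / Number of Units
CT = 55 min / 194 units
CT = 0.28 min/unit

0.28 min/unit


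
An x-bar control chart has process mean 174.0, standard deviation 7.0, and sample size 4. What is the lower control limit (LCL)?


LCL = 174.0 - 3 * 7.0 / sqrt(4)

163.5


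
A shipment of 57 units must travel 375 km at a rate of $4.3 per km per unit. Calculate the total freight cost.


TC = dist * cost * units = 375 * 4.3 * 57 = $91912.50

$91912.50


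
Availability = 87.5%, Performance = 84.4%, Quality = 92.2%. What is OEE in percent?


Formula: OEE = Availability * Performance * Quality / 10000
A * P = 87.5% * 84.4% / 100 = 73.85%
OEE = 73.85% * 92.2% / 100 = 68.1%

68.1%


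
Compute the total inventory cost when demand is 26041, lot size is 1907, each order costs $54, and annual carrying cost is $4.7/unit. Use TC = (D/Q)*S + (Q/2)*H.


TC = 26041/1907 * 54 + 1907/2 * 4.7

$5218.85


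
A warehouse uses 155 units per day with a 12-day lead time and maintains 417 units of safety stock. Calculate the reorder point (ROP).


Formula: ROP = (Daily Demand * Lead Time) + Safety Stock
Demand during lead time = 155 * 12 = 1860 units
ROP = 1860 + 417 = 2277 units

2277 units


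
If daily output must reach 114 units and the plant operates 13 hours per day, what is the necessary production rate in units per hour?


Formula: Production Rate = Daily Demand / Available Hours
Rate = 114 units/day / 13 hours/day
Rate = 8.8 units/hour

8.8 units/hour


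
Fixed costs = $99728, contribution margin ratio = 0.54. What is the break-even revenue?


Formula: BER = Fixed Costs / Contribution Margin Ratio
BER = $99728 / 0.54
BER = $184681.48 (to the nearest cent)

$184681.48


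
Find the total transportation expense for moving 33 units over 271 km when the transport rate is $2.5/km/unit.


TC = dist * cost * units = 271 * 2.5 * 33 = $22357.50

$22357.50


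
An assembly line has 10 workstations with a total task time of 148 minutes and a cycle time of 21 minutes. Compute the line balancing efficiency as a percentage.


Formula: Efficiency = Sum of Task Times / (N_stations * CT) * 100
Total station capacity = 10 stations * 21 min = 210 min
Efficiency = 148 / 210 * 100 = 70.5%

70.5%


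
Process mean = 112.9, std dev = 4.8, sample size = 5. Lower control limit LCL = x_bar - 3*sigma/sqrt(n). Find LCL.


LCL = 112.9 - 3 * 4.8 / sqrt(5)

106.46


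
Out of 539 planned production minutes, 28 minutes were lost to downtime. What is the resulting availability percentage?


Formula: Availability = (Planned Time - Downtime) / Planned Time * 100
Uptime = 539 - 28 = 511 min
Availability = 511 / 539 * 100 = 94.8%

94.8%


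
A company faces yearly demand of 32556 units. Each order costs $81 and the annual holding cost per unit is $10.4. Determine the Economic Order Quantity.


Formula: EOQ = sqrt(2 * D * S / H)
Numerator: 2 * 32556 * 81 = 5274072
2DS/H = 5274072 / 10.4 = 507122.3
EOQ = sqrt(507122.3) = 712.1 units

712.1 units


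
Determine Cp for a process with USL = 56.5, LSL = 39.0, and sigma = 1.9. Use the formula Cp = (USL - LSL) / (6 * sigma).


Cp = (56.5 - 39.0) / (6 * 1.9)

1.54


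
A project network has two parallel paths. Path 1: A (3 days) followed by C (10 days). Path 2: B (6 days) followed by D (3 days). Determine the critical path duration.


Path 1 = 3 + 10 = 13 days
Path 2 = 6 + 3 = 9 days
Duration = max(13, 9) = 13 days

13 days


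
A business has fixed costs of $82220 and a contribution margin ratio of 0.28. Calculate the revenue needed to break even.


Formula: BER = Fixed Costs / Contribution Margin Ratio
BER = $82220 / 0.28
BER = $293642.86 (to the nearest cent)

$293642.86


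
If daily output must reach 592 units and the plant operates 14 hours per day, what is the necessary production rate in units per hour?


Formula: Production Rate = Daily Demand / Available Hours
Rate = 592 units/day / 14 hours/day
Rate = 42.3 units/hour

42.3 units/hour


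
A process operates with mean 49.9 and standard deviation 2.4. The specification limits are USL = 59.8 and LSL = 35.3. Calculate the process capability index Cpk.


Cpu = (59.8 - 49.9) / (3 * 2.4) = 1.38
Cpl = (49.9 - 35.3) / (3 * 2.4) = 2.03
Cpk = min(1.38, 2.03) = 1.38

1.38


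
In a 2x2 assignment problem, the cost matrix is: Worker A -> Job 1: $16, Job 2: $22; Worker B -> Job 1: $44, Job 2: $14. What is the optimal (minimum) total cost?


Option 1: A->1 + B->2 = $16 + $14 = $30
Option 2: A->2 + B->1 = $22 + $44 = $66
Min cost = min($30, $66) = $30

$30


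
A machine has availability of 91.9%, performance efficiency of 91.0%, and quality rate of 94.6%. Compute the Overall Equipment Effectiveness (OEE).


Formula: OEE = Availability * Performance * Quality / 10000
A * P = 91.9% * 91.0% / 100 = 83.63%
OEE = 83.63% * 94.6% / 100 = 79.1%

79.1%


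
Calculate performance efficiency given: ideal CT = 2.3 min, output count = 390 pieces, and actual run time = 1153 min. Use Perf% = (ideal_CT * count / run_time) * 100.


Formula: Performance = (Ideal CT * Total Count) / Run Time * 100
Ideal output time = 2.3 * 390 = 897.0 min
Performance = 897.0 / 1153 * 100 = 77.8%

77.8%


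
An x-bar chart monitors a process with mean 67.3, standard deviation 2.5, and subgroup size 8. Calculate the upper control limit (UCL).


UCL = 67.3 + 3 * 2.5 / sqrt(8)

69.95


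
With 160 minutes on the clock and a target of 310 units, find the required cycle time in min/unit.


Formula: CT = Available Time / Number of Units
CT = 160 min / 310 units
CT = 0.52 min/unit

0.52 min/unit


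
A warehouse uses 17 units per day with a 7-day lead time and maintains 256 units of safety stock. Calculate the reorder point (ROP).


Formula: ROP = (Daily Demand * Lead Time) + Safety Stock
Demand during lead time = 17 * 7 = 119 units
ROP = 119 + 256 = 375 units

375 units


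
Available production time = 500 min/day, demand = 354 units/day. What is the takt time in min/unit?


Formula: Takt Time = Available Production Time / Customer Demand
Takt = 500 min/day / 354 units/day
Takt = 1.41 min/unit

1.41 min/unit


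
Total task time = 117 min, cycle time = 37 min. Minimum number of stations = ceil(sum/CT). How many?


Formula: N_min = ceil(Sum of Task Times / Cycle Time)
N_min = ceil(117 min / 37 min) = ceil(3.1622)
N_min = 4 stations

4


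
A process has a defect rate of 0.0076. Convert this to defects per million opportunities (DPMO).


DPMO = defect_rate * 1000000 = 0.0076 * 1000000

7600


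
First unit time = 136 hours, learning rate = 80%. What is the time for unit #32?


Formula: T_n = T_1 * (learning_rate)^(log2(n)) where learning_rate = rate/100
Doublings = log2(32) = 5
T_n = 136 * 0.8^5
T_n = 136 * 0.3277 = 44.6 hours

44.6 hours


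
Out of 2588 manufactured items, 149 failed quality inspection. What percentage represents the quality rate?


Formula: Quality Rate = Good Pieces / Total Pieces * 100
Good pieces = 2588 - 149 = 2439
QR = 2439 / 2588 * 100 = 94.2%

94.2%


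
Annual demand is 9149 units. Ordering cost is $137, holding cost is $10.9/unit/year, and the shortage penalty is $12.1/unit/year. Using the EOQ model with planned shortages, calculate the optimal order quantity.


Formula: EOQ* = sqrt(2DS/H) * sqrt((H+P)/P)
Base EOQ = sqrt(2*9149*137/10.9) = 479.57 units
Correction = sqrt((10.9+12.1)/12.1) = 1.3787
EOQ* = 479.57 * 1.3787 = 661.2 units

661.2 units


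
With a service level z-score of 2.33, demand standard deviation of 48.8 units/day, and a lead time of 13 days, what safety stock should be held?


Formula: SS = z * sigma_d * sqrt(LT)
sqrt(LT) = sqrt(13) = 3.6056
SS = 2.33 * 48.8 * 3.6056
SS = 410.0 units

410.0 units


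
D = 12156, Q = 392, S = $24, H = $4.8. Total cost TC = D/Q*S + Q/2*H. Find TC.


TC = 12156/392 * 24 + 392/2 * 4.8

$1685.04


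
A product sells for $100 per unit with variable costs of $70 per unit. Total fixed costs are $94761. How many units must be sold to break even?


Formula: BEQ = Fixed Costs / (Price - Variable Cost)
Contribution margin = $100 - $70 = $30/unit
BEQ = ceil($94761 / $30/unit) = ceil(3158.7) = 3159 units

3159 units


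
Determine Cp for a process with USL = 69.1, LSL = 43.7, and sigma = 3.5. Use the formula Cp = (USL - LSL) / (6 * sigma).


Cp = (69.1 - 43.7) / (6 * 3.5)

1.21


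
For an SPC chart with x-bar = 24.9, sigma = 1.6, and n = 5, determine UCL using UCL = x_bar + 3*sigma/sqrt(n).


UCL = 24.9 + 3 * 1.6 / sqrt(5)

27.05


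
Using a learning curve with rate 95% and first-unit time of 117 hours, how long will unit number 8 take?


Formula: T_n = T_1 * (learning_rate)^(log2(n)) where learning_rate = rate/100
Doublings = log2(8) = 3
T_n = 117 * 0.95^3
T_n = 117 * 0.8574 = 100.3 hours

100.3 hours


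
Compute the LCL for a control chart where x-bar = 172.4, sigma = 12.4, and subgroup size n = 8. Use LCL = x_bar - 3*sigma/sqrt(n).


LCL = 172.4 - 3 * 12.4 / sqrt(8)

159.25


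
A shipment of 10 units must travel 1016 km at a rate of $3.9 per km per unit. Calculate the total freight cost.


TC = dist * cost * units = 1016 * 3.9 * 10 = $39624.00

$39624.00


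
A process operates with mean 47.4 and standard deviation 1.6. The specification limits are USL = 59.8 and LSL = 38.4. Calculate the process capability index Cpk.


Cpu = (59.8 - 47.4) / (3 * 1.6) = 2.58
Cpl = (47.4 - 38.4) / (3 * 1.6) = 1.88
Cpk = min(2.58, 1.88) = 1.88

1.88


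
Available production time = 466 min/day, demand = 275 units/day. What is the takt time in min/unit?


Formula: Takt Time = Available Production Time / Customer Demand
Takt = 466 min/day / 275 units/day
Takt = 1.69 min/unit

1.69 min/unit


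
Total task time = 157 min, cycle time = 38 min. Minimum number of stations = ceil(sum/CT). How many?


Formula: N_min = ceil(Sum of Task Times / Cycle Time)
N_min = ceil(157 min / 38 min) = ceil(4.1316)
N_min = 5 stations

5


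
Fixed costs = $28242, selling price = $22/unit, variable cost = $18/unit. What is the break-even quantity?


Formula: BEQ = Fixed Costs / (Price - Variable Cost)
Contribution margin = $22 - $18 = $4/unit
BEQ = ceil($28242 / $4/unit) = ceil(7060.5) = 7061 units

7061 units


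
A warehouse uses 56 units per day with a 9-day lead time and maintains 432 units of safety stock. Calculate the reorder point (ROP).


Formula: ROP = (Daily Demand * Lead Time) + Safety Stock
Demand during lead time = 56 * 9 = 504 units
ROP = 504 + 432 = 936 units

936 units


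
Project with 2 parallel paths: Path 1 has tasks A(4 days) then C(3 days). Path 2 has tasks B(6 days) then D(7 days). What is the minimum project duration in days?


Path 1 = 4 + 3 = 7 days
Path 2 = 6 + 7 = 13 days
Duration = max(7, 13) = 13 days

13 days


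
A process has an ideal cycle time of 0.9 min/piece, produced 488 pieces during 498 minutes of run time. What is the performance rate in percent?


Formula: Performance = (Ideal CT * Total Count) / Run Time * 100
Ideal output time = 0.9 * 488 = 439.2 min
Performance = 439.2 / 498 * 100 = 88.2%

88.2%


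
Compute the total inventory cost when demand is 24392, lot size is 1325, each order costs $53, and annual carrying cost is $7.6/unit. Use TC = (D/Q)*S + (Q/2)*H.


TC = 24392/1325 * 53 + 1325/2 * 7.6

$6010.68


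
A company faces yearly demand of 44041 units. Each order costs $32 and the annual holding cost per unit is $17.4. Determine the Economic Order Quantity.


Formula: EOQ = sqrt(2 * D * S / H)
Numerator: 2 * 44041 * 32 = 2818624
2DS/H = 2818624 / 17.4 = 161989.9
EOQ = sqrt(161989.9) = 402.5 units

402.5 units


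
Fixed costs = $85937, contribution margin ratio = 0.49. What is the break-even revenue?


Formula: BER = Fixed Costs / Contribution Margin Ratio
BER = $85937 / 0.49
BER = $175381.63 (to the nearest cent)

$175381.63


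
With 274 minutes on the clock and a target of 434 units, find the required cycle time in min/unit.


Formula: CT = Available Time / Number of Units
CT = 274 min / 434 units
CT = 0.63 min/unit

0.63 min/unit


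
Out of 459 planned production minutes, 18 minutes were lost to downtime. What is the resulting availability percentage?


Formula: Availability = (Planned Time - Downtime) / Planned Time * 100
Uptime = 459 - 18 = 441 min
Availability = 441 / 459 * 100 = 96.1%

96.1%


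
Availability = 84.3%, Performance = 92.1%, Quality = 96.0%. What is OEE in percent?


Formula: OEE = Availability * Performance * Quality / 10000
A * P = 84.3% * 92.1% / 100 = 77.64%
OEE = 77.64% * 96.0% / 100 = 74.5%

74.5%


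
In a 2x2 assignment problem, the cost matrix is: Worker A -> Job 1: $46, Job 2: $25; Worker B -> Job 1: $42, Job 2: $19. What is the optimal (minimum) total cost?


Option 1: A->1 + B->2 = $46 + $19 = $65
Option 2: A->2 + B->1 = $25 + $42 = $67
Min cost = min($65, $67) = $65

$65


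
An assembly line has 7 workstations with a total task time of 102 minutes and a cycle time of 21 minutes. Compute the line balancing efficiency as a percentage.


Formula: Efficiency = Sum of Task Times / (N_stations * CT) * 100
Total station capacity = 7 stations * 21 min = 147 min
Efficiency = 102 / 147 * 100 = 69.4%

69.4%


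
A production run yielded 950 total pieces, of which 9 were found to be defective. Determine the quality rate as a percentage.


Formula: Quality Rate = Good Pieces / Total Pieces * 100
Good pieces = 950 - 9 = 941
QR = 941 / 950 * 100 = 99.1%

99.1%


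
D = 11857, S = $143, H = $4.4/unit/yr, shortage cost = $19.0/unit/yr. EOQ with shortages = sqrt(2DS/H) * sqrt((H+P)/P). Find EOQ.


Formula: EOQ* = sqrt(2DS/H) * sqrt((H+P)/P)
Base EOQ = sqrt(2*11857*143/4.4) = 877.9 units
Correction = sqrt((4.4+19.0)/19.0) = 1.10977
EOQ* = 877.9 * 1.10977 = 974.3 units

974.3 units


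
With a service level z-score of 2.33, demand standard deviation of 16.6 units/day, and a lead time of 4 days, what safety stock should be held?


Formula: SS = z * sigma_d * sqrt(LT)
sqrt(LT) = sqrt(4) = 2.0
SS = 2.33 * 16.6 * 2.0
SS = 77.4 units

77.4 units


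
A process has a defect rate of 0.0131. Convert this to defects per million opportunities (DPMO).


DPMO = defect_rate * 1000000 = 0.0131 * 1000000

13100


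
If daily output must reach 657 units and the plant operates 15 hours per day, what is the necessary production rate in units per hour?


Formula: Production Rate = Daily Demand / Available Hours
Rate = 657 units/day / 15 hours/day
Rate = 43.8 units/hour

43.8 units/hour


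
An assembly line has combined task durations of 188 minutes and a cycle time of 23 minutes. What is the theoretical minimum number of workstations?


Formula: N_min = ceil(Sum of Task Times / Cycle Time)
N_min = ceil(188 min / 23 min) = ceil(8.1739)
N_min = 9 stations

9


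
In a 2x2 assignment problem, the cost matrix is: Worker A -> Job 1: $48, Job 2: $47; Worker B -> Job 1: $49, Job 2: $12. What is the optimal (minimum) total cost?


Option 1: A->1 + B->2 = $48 + $12 = $60
Option 2: A->2 + B->1 = $47 + $49 = $96
Min cost = min($60, $96) = $60

$60


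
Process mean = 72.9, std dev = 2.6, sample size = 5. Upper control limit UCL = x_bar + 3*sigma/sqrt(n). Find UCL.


UCL = 72.9 + 3 * 2.6 / sqrt(5)

76.39


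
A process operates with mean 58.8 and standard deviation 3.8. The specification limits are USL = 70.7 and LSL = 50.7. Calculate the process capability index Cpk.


Cpu = (70.7 - 58.8) / (3 * 3.8) = 1.04
Cpl = (58.8 - 50.7) / (3 * 3.8) = 0.71
Cpk = min(1.04, 0.71) = 0.71

0.71


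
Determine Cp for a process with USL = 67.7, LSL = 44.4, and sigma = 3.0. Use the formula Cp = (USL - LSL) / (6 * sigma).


Cp = (67.7 - 44.4) / (6 * 3.0)

1.29


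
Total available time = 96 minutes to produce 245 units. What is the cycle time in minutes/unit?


Formula: CT = Available Time / Number of Units
CT = 96 min / 245 units
CT = 0.39 min/unit

0.39 min/unit


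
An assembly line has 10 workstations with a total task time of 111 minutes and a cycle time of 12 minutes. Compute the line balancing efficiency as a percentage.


Formula: Efficiency = Sum of Task Times / (N_stations * CT) * 100
Total station capacity = 10 stations * 12 min = 120 min
Efficiency = 111 / 120 * 100 = 92.5%

92.5%


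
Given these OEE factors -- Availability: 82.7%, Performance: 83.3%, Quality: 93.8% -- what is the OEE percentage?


Formula: OEE = Availability * Performance * Quality / 10000
A * P = 82.7% * 83.3% / 100 = 68.89%
OEE = 68.89% * 93.8% / 100 = 64.6%

64.6%


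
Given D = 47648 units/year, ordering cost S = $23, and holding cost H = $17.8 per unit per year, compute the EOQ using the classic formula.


Formula: EOQ = sqrt(2 * D * S / H)
Numerator: 2 * 47648 * 23 = 2191808
2DS/H = 2191808 / 17.8 = 123135.3
EOQ = sqrt(123135.3) = 350.9 units

350.9 units


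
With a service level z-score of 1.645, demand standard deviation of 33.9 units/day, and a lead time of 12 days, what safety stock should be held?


Formula: SS = z * sigma_d * sqrt(LT)
sqrt(LT) = sqrt(12) = 3.4641
SS = 1.645 * 33.9 * 3.4641
SS = 193.2 units

193.2 units


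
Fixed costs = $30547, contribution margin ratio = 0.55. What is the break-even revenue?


Formula: BER = Fixed Costs / Contribution Margin Ratio
BER = $30547 / 0.55
BER = $55540.00 (to the nearest cent)

$55540.00


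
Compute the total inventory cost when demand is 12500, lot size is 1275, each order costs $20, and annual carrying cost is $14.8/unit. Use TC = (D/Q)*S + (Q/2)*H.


TC = 12500/1275 * 20 + 1275/2 * 14.8

$9631.08


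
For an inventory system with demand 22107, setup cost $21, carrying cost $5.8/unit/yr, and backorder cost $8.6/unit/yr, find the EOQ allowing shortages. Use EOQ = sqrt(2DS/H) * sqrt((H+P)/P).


Formula: EOQ* = sqrt(2DS/H) * sqrt((H+P)/P)
Base EOQ = sqrt(2*22107*21/5.8) = 400.11 units
Correction = sqrt((5.8+8.6)/8.6) = 1.29399
EOQ* = 400.11 * 1.29399 = 517.7 units

517.7 units


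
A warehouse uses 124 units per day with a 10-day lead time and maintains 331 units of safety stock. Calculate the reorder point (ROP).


Formula: ROP = (Daily Demand * Lead Time) + Safety Stock
Demand during lead time = 124 * 10 = 1240 units
ROP = 1240 + 331 = 1571 units

1571 units


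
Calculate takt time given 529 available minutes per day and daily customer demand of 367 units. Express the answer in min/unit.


Formula: Takt Time = Available Production Time / Customer Demand
Takt = 529 min/day / 367 units/day
Takt = 1.44 min/unit

1.44 min/unit


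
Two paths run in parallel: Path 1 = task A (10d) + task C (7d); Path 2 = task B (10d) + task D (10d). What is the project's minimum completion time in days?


Path 1 = 10 + 7 = 17 days
Path 2 = 10 + 10 = 20 days
Duration = max(17, 20) = 20 days

20 days


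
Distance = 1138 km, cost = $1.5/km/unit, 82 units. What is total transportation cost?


TC = dist * cost * units = 1138 * 1.5 * 82 = $139974.00

$139974.00


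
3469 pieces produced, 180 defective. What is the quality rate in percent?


Formula: Quality Rate = Good Pieces / Total Pieces * 100
Good pieces = 3469 - 180 = 3289
QR = 3289 / 3469 * 100 = 94.8%

94.8%


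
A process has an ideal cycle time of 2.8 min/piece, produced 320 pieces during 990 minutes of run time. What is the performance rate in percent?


Formula: Performance = (Ideal CT * Total Count) / Run Time * 100
Ideal output time = 2.8 * 320 = 896.0 min
Performance = 896.0 / 990 * 100 = 90.5%

90.5%


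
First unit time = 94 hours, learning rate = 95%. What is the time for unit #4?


Formula: T_n = T_1 * (learning_rate)^(log2(n)) where learning_rate = rate/100
Doublings = log2(4) = 2
T_n = 94 * 0.95^2
T_n = 94 * 0.9025 = 84.8 hours

84.8 hours


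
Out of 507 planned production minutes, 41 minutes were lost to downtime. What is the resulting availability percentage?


Formula: Availability = (Planned Time - Downtime) / Planned Time * 100
Uptime = 507 - 41 = 466 min
Availability = 466 / 507 * 100 = 91.9%

91.9%


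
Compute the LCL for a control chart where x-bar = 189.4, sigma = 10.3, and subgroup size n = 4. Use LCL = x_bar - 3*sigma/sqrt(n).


LCL = 189.4 - 3 * 10.3 / sqrt(4)

173.95


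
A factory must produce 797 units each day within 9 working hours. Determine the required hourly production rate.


Formula: Production Rate = Daily Demand / Available Hours
Rate = 797 units/day / 9 hours/day
Rate = 88.6 units/hour

88.6 units/hour


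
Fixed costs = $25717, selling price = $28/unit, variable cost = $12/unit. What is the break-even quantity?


Formula: BEQ = Fixed Costs / (Price - Variable Cost)
Contribution margin = $28 - $12 = $16/unit
BEQ = ceil($25717 / $16/unit) = ceil(1607.31) = 1608 units

1608 units


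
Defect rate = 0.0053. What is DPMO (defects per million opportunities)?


DPMO = defect_rate * 1000000 = 0.0053 * 1000000

5300


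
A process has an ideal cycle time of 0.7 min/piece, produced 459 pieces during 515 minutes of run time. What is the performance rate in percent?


Formula: Performance = (Ideal CT * Total Count) / Run Time * 100
Ideal output time = 0.7 * 459 = 321.3 min
Performance = 321.3 / 515 * 100 = 62.4%

62.4%


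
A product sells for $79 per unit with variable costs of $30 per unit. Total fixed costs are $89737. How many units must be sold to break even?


Formula: BEQ = Fixed Costs / (Price - Variable Cost)
Contribution margin = $79 - $30 = $49/unit
BEQ = ceil($89737 / $49/unit) = ceil(1831.37) = 1832 units

1832 units


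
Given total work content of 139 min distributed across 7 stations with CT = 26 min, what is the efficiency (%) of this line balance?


Formula: Efficiency = Sum of Task Times / (N_stations * CT) * 100
Total station capacity = 7 stations * 26 min = 182 min
Efficiency = 139 / 182 * 100 = 76.4%

76.4%


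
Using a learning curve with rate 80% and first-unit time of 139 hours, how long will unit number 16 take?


Formula: T_n = T_1 * (learning_rate)^(log2(n)) where learning_rate = rate/100
Doublings = log2(16) = 4
T_n = 139 * 0.8^4
T_n = 139 * 0.4096 = 56.9 hours

56.9 hours


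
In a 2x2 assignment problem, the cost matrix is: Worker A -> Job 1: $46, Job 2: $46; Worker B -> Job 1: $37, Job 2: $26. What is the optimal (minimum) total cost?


Option 1: A->1 + B->2 = $46 + $26 = $72
Option 2: A->2 + B->1 = $46 + $37 = $83
Min cost = min($72, $83) = $72

$72


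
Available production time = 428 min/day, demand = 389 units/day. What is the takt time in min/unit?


Formula: Takt Time = Available Production Time / Customer Demand
Takt = 428 min/day / 389 units/day
Takt = 1.1 min/unit

1.1 min/unit


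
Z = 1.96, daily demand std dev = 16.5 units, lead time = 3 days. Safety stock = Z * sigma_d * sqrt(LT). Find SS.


Formula: SS = z * sigma_d * sqrt(LT)
sqrt(LT) = sqrt(3) = 1.7321
SS = 1.96 * 16.5 * 1.7321
SS = 56.0 units

56.0 units


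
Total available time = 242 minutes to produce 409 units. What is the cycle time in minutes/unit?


Formula: CT = Available Time / Number of Units
CT = 242 min / 409 units
CT = 0.59 min/unit

0.59 min/unit


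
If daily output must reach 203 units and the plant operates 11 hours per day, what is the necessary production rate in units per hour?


Formula: Production Rate = Daily Demand / Available Hours
Rate = 203 units/day / 11 hours/day
Rate = 18.5 units/hour

18.5 units/hour


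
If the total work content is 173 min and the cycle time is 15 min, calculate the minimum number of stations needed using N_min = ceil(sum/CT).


Formula: N_min = ceil(Sum of Task Times / Cycle Time)
N_min = ceil(173 min / 15 min) = ceil(11.5333)
N_min = 12 stations

12


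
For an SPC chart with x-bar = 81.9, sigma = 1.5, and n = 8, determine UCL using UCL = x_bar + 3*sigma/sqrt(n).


UCL = 81.9 + 3 * 1.5 / sqrt(8)

83.49


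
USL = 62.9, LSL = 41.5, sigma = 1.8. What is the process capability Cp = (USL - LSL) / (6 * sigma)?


Cp = (62.9 - 41.5) / (6 * 1.8)

1.98


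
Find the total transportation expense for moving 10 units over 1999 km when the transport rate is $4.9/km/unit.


TC = dist * cost * units = 1999 * 4.9 * 10 = $97951.00

$97951.00


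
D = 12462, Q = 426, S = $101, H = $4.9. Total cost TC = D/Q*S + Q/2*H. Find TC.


TC = 12462/426 * 101 + 426/2 * 4.9

$3998.31


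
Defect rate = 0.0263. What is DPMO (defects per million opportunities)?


DPMO = defect_rate * 1000000 = 0.0263 * 1000000

26300


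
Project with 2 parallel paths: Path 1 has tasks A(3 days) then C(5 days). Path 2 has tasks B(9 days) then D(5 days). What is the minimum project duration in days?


Path 1 = 3 + 5 = 8 days
Path 2 = 9 + 5 = 14 days
Duration = max(8, 14) = 14 days

14 days


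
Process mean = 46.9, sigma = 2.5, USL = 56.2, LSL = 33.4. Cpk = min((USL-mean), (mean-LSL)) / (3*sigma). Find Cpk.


Cpu = (56.2 - 46.9) / (3 * 2.5) = 1.24
Cpl = (46.9 - 33.4) / (3 * 2.5) = 1.8
Cpk = min(1.24, 1.8) = 1.24

1.24


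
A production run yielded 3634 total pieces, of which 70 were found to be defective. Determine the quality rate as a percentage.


Formula: Quality Rate = Good Pieces / Total Pieces * 100
Good pieces = 3634 - 70 = 3564
QR = 3564 / 3634 * 100 = 98.1%

98.1%


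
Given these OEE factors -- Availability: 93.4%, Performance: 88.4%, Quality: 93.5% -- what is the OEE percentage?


Formula: OEE = Availability * Performance * Quality / 10000
A * P = 93.4% * 88.4% / 100 = 82.57%
OEE = 82.57% * 93.5% / 100 = 77.2%

77.2%


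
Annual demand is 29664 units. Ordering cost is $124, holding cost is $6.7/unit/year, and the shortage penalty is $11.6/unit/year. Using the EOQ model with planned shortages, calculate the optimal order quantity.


Formula: EOQ* = sqrt(2DS/H) * sqrt((H+P)/P)
Base EOQ = sqrt(2*29664*124/6.7) = 1047.86 units
Correction = sqrt((6.7+11.6)/11.6) = 1.25602
EOQ* = 1047.86 * 1.25602 = 1316.1 units

1316.1 units


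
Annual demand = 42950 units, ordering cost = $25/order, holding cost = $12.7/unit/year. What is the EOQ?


Formula: EOQ = sqrt(2 * D * S / H)
Numerator: 2 * 42950 * 25 = 2147500
2DS/H = 2147500 / 12.7 = 169094.5
EOQ = sqrt(169094.5) = 411.2 units

411.2 units


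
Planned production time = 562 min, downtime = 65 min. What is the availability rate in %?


Formula: Availability = (Planned Time - Downtime) / Planned Time * 100
Uptime = 562 - 65 = 497 min
Availability = 497 / 562 * 100 = 88.4%

88.4%


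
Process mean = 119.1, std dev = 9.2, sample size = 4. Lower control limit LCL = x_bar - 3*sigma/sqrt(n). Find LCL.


LCL = 119.1 - 3 * 9.2 / sqrt(4)

105.3


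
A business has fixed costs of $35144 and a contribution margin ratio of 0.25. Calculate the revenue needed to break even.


Formula: BER = Fixed Costs / Contribution Margin Ratio
BER = $35144 / 0.25
BER = $140576.00 (to the nearest cent)

$140576.00


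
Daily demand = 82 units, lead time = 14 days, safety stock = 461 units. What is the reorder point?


Formula: ROP = (Daily Demand * Lead Time) + Safety Stock
Demand during lead time = 82 * 14 = 1148 units
ROP = 1148 + 461 = 1609 units

1609 units


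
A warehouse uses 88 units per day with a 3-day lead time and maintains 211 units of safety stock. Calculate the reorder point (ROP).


Formula: ROP = (Daily Demand * Lead Time) + Safety Stock
Demand during lead time = 88 * 3 = 264 units
ROP = 264 + 211 = 475 units

475 units


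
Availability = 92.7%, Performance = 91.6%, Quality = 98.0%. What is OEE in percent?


Formula: OEE = Availability * Performance * Quality / 10000
A * P = 92.7% * 91.6% / 100 = 84.91%
OEE = 84.91% * 98.0% / 100 = 83.2%

83.2%


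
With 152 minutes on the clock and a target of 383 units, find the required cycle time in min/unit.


Formula: CT = Available Time / Number of Units
CT = 152 min / 383 units
CT = 0.4 min/unit

0.4 min/unit


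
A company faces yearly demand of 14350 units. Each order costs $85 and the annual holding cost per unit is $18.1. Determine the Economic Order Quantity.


Formula: EOQ = sqrt(2 * D * S / H)
Numerator: 2 * 14350 * 85 = 2439500
2DS/H = 2439500 / 18.1 = 134779.0
EOQ = sqrt(134779.0) = 367.1 units

367.1 units


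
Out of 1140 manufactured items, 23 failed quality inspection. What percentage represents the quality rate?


Formula: Quality Rate = Good Pieces / Total Pieces * 100
Good pieces = 1140 - 23 = 1117
QR = 1117 / 1140 * 100 = 98.0%

98.0%


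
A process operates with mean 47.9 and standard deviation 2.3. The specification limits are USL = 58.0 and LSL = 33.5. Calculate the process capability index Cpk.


Cpu = (58.0 - 47.9) / (3 * 2.3) = 1.46
Cpl = (47.9 - 33.5) / (3 * 2.3) = 2.09
Cpk = min(1.46, 2.09) = 1.46

1.46


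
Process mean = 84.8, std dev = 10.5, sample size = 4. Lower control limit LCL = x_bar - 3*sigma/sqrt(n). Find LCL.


LCL = 84.8 - 3 * 10.5 / sqrt(4)

69.05


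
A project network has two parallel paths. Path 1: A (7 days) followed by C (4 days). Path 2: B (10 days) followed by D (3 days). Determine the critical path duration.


Path 1 = 7 + 4 = 11 days
Path 2 = 10 + 3 = 13 days
Duration = max(11, 13) = 13 days

13 days


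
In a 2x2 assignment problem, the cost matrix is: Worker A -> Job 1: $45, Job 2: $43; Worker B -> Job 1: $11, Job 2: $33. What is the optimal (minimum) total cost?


Option 1: A->1 + B->2 = $45 + $33 = $78
Option 2: A->2 + B->1 = $43 + $11 = $54
Min cost = min($78, $54) = $54

$54


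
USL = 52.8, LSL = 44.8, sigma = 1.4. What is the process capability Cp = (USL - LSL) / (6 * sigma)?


Cp = (52.8 - 44.8) / (6 * 1.4)

0.95


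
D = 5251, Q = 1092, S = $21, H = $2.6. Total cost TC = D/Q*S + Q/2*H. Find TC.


TC = 5251/1092 * 21 + 1092/2 * 2.6

$1520.58


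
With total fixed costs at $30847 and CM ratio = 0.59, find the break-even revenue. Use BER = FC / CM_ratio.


Formula: BER = Fixed Costs / Contribution Margin Ratio
BER = $30847 / 0.59
BER = $52283.05 (to the nearest cent)

$52283.05


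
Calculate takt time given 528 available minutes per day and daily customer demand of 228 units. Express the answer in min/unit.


Formula: Takt Time = Available Production Time / Customer Demand
Takt = 528 min/day / 228 units/day
Takt = 2.32 min/unit

2.32 min/unit


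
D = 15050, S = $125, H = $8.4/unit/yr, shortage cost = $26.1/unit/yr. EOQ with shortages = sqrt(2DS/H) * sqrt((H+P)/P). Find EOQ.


Formula: EOQ* = sqrt(2DS/H) * sqrt((H+P)/P)
Base EOQ = sqrt(2*15050*125/8.4) = 669.27 units
Correction = sqrt((8.4+26.1)/26.1) = 1.14971
EOQ* = 669.27 * 1.14971 = 769.5 units

769.5 units


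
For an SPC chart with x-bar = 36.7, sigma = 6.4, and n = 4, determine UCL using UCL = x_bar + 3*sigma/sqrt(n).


UCL = 36.7 + 3 * 6.4 / sqrt(4)

46.3


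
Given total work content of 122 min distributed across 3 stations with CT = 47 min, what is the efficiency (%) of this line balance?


Formula: Efficiency = Sum of Task Times / (N_stations * CT) * 100
Total station capacity = 3 stations * 47 min = 141 min
Efficiency = 122 / 141 * 100 = 86.5%

86.5%


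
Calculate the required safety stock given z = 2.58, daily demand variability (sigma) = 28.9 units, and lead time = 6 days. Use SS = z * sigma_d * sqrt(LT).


Formula: SS = z * sigma_d * sqrt(LT)
sqrt(LT) = sqrt(6) = 2.4495
SS = 2.58 * 28.9 * 2.4495
SS = 182.6 units

182.6 units


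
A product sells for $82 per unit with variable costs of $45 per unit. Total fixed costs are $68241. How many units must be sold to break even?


Formula: BEQ = Fixed Costs / (Price - Variable Cost)
Contribution margin = $82 - $45 = $37/unit
BEQ = ceil($68241 / $37/unit) = ceil(1844.35) = 1845 units

1845 units


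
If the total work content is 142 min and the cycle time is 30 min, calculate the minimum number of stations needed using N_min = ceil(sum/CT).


Formula: N_min = ceil(Sum of Task Times / Cycle Time)
N_min = ceil(142 min / 30 min) = ceil(4.7333)
N_min = 5 stations

5


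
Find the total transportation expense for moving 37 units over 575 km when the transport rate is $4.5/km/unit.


TC = dist * cost * units = 575 * 4.5 * 37 = $95737.50

$95737.50


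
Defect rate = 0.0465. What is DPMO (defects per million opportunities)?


DPMO = defect_rate * 1000000 = 0.0465 * 1000000

46500
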